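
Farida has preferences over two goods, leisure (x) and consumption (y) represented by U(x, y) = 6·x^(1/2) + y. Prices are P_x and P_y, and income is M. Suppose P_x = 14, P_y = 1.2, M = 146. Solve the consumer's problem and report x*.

Utility is quasi-linear in y; the FOC for x is 3/√x = P_x/P_y.
Thus x* = (3·P_y/P_x)² — independent of M — with the rest of income spent on y.
Plugging in: x* = (3·1.2/14)² = 0.0661.

x* = 0.0661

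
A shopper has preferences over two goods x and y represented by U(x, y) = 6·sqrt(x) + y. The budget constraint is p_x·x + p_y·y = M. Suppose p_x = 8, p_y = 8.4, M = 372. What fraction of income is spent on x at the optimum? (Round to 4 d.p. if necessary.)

Solve: √x = 3·p_y/p_x, so x*(p_x,p_y) = (3·p_y/p_x)², and y* = (M − p_x·x*)/p_y.
Plugging in: x* = (3·8.4/8)² = 9.9225, y* = 34.8357.
Expenditure on x: 8·9.9225 = 79.38; share = 0.2134.

share on x = 0.2134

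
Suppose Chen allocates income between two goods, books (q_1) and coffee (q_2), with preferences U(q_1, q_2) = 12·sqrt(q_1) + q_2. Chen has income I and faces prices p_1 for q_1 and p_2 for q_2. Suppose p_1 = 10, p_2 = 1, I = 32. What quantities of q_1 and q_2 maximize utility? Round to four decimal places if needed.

MU_q_1 = 6/√q_1, MU_q_2 = 1. Tangency: 6/√q_1 = p_1/p_2.
Solve: √q_1 = 6·p_2/p_1, so q_1*(p_1,p_2) = (6·p_2/p_1)², and q_2* = (I − p_1·q_1*)/p_2.
Plugging in: q_1* = (6·1/10)² = 0.36, q_2* = 28.4.

q_1* = 0.36, q_2* = 28.4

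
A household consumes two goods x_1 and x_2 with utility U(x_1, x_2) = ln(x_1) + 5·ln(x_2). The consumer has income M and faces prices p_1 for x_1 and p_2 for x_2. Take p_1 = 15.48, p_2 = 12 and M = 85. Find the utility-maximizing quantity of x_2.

Demand: x_1*(p_1,p_2,M) = 1/6·M/p_1 and x_2* = 5/6·M/p_2.
At p_1=15.48, p_2=12, M=85: x_2* = 5/6·85/12 = 5.9028.

x_2* = 5.9028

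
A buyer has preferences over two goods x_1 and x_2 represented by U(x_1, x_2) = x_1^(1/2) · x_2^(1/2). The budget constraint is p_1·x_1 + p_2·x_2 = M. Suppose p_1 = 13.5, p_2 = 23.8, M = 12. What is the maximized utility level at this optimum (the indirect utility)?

The MRS is x_2/x_1. Set MRS = p_1/p_2.
So 0.5·p_2·x_2 = 0.5·p_1·x_1; combined with the budget, a share 0.5 of income goes to x_1.
Demand: x_1*(p_1,p_2,M) = 0.5·M/p_1 and x_2* = 0.5·M/p_2.
At p_1=13.5, p_2=23.8, M=12: x_1* = 0.5·12/13.5 = 0.4444, x_2* = 0.2521.
Utility at the optimum: U(0.4444, 0.2521) = 0.3347.

V = 0.3347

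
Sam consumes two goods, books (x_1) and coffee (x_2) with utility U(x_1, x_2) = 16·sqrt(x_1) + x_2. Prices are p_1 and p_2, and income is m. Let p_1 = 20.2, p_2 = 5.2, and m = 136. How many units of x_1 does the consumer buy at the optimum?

MU_x_1 = 8/√x_1, MU_x_2 = 1. Tangency: 8/√x_1 = p_1/p_2.
Thus x_1* = (8·p_2/p_1)² — independent of m — with the rest of income spent on x_2.
Plugging in: x_1* = (8·5.2/20.2)² = 4.2412.

x_1* = 4.2412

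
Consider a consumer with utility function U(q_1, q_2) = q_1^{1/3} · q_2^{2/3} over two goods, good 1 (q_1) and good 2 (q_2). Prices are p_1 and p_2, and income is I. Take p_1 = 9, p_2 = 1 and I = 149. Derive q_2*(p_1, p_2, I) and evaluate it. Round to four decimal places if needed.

MU_q_1/MU_q_2 = (1/3·q_2)/(2/3·q_1); tangency sets this equal to p_1/p_2.
Rearranging, p_2·q_2 = 2·p_1·q_1. Substituting into the budget gives p_1·q_1·(1 + 2) = I.
Demand: q_1*(p_1,p_2,I) = 1/3·I/p_1 and q_2* = 2/3·I/p_2.
At p_1=9, p_2=1, I=149: q_2* = 2/3·149/1 = 99.3333.

q_2* = 99.3333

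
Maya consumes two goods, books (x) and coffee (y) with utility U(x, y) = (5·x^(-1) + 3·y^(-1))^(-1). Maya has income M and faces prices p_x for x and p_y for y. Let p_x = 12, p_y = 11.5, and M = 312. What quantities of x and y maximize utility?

MRS = MU_x/MU_y = (5/3)·(y/x)^(2). Set equal to p_x/p_y.
Hence y/x = ((3/5)·p_x/p_y)^(1/(2)), i.e. raised to the 0.5 power.
Substitute y = (y/x)·x into the budget: x* = M/(p_x + p_y·(y/x)).
Numerically y/x = 0.791257, so x* = 312/(12 + 11.5·0.791257) = 14.7871 and y* = 0.791257·14.7871 = 11.7004.

x* = 14.7871, y* = 11.7004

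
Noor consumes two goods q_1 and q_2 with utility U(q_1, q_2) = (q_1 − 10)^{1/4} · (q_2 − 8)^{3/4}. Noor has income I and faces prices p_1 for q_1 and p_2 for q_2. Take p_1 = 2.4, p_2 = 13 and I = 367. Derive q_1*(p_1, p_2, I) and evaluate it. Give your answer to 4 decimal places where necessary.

q_1* = 34.8958

This is Cobb-Douglas in (q_1−10, q_2−8): tangency gives 0.25·p_2·(q_2−8) = 0.75·p_1·(q_1−10).
After buying the subsistence bundle (10, 8), a share 0.25 of the remaining income goes to q_1: q_1* = 10 + 0.25·(I − 10p_1 − 8p_2)/p_1.
Discretionary income = 367 − 10·2.4 − 8·13 = 239; q_1* = 10 + 0.25·239/2.4 = 34.8958.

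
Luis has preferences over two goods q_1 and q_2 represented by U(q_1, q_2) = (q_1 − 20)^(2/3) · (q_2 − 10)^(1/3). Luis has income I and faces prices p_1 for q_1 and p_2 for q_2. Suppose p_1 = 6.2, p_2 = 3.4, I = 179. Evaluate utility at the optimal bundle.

V = 2.1896

MRS = 2·(q_2−10)/(q_1−20). Tangency with p_1/p_2 gives q_2−10 = (1/2)·(p_1/p_2)·(q_1−20).
Substituting into the budget: q_1* = 20 + 2/3·(I − 20·p_1 − 10·p_2)/p_1, and q_2* = 10 + 1/3·(…)/p_2.
Discretionary income = 179 − 20·6.2 − 10·3.4 = 21; q_1* = 20 + 2/3·21/6.2 = 22.2581; q_2* = 10 + 1/3·21/3.4 = 12.0588.
Utility at the optimum: U(22.2581, 12.0588) = 2.1896.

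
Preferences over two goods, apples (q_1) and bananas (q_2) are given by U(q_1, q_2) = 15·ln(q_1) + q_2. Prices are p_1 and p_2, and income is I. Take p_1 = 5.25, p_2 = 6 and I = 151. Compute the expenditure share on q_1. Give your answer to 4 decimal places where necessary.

MU_q_1 = 15/q_1, MU_q_2 = 1. Tangency: 15/q_1 = p_1/p_2.
So q_1*(p_1,p_2) = 15·p_2/p_1, independent of income; and q_2* = (I − 15·p_2)/p_2.
At the given prices: q_1* = 15·6/5.25 = 17.1429, and q_2* = 10.1667.
Expenditure on q_1: 5.25·17.1429 = 90; share = 0.596.

share on q_1 = 0.596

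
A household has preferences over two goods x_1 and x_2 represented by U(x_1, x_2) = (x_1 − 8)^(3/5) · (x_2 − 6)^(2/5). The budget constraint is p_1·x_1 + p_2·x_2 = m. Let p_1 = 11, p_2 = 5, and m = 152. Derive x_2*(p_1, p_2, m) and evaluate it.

x_2* = 8.72

Let x_1' = x_1−8, x_2' = x_2−6. MRS = (3/2)·x_2'/x_1' = p_1/p_2.
After buying the subsistence bundle (8, 6), a share 0.6 of the remaining income goes to x_1: x_1* = 8 + 0.6·(m − 8p_1 − 6p_2)/p_1.
Discretionary income = 152 − 8·11 − 6·5 = 34; x_2* = 6 + 0.4·34/5 = 8.72.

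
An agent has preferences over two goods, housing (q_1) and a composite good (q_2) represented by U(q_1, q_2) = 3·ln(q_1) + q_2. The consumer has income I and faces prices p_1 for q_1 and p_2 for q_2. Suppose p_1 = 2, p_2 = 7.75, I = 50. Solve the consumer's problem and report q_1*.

So q_1*(p_1,p_2) = 3·p_2/p_1, independent of income; and q_2* = (I − 3·p_2)/p_2.
At the given prices: q_1* = 3·7.75/2 = 11.625.

q_1* = 11.625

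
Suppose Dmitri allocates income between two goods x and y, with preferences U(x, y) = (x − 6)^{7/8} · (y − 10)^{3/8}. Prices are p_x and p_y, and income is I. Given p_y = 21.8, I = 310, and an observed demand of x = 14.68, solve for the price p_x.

This is Cobb-Douglas in (x−6, y−10): tangency gives 0.875·p_y·(y−10) = 0.375·p_x·(x−6).
After buying the subsistence bundle (6, 10), a share 0.7 of the remaining income goes to x: x* = 6 + 0.7·(I − 6p_x − 10p_y)/p_x.
Set x* = 14.68 in the demand function and solve for p_x: p_x = 5.

p_x = 5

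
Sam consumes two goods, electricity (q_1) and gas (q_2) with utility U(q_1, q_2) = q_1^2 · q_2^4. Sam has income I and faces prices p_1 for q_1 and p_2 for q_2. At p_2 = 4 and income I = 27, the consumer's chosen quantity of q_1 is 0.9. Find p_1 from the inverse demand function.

p_1 = 10

The MRS is (1/2)·q_2/q_1. Set MRS = p_1/p_2.
Rearranging, p_2·q_2 = 2·p_1·q_1. Substituting into the budget gives p_1·q_1·(1 + 2) = I.
Demand: q_1*(p_1,p_2,I) = 1/3·I/p_1 and q_2* = 2/3·I/p_2.
Set q_1* = 0.9 in the demand function and solve for p_1: p_1 = 10.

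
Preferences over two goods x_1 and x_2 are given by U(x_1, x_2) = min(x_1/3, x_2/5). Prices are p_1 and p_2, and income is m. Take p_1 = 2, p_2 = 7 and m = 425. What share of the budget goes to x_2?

With perfect complements, no substitution: consume in ratio x_1:x_2 = 3:5.
Budget: p_1·x_1 + p_2·(5/3)·x_1 = m, so (3·p_1 + 5·p_2)·x_1 = 3·m.
Demand: x_1*(p_1,p_2,m) = 3·m/(3·p_1 + 5·p_2), x_2* = 5·m/(3·p_1 + 5·p_2).
Here 3·2 + 5·7 = 41, giving x_1* = 31.0976 and x_2* = 51.8293.
Expenditure on x_2: 7·51.8293 = 362.8049; share = 0.8537.

share on x_2 = 0.8537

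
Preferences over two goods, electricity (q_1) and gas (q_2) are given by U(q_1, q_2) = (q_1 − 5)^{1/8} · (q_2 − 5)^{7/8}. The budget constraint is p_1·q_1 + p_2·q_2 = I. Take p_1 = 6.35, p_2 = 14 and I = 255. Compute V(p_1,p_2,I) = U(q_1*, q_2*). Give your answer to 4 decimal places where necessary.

Substituting into the budget: q_1* = 5 + 0.125·(I − 5·p_1 − 5·p_2)/p_1, and q_2* = 5 + 0.875·(…)/p_2.
Discretionary income = 255 − 5·6.35 − 5·14 = 153.25; q_1* = 5 + 0.125·153.25/6.35 = 8.0167; q_2* = 5 + 0.875·153.25/14 = 14.5781.
Utility at the optimum: U(8.0167, 14.5781) = 8.2902.

V = 8.2902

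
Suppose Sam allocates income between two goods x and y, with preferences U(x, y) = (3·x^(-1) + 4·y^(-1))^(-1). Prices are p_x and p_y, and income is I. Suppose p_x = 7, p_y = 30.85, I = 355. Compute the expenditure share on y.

MU_x ∝ 3·x^(-2), MU_y ∝ 4·y^(-2), so MRS = (3/4)·(y/x)^(2) = p_x/p_y.
Solve for the ratio: y/x = [(4/3)·p_x/p_y]^(0.5).
Substitute y = (y/x)·x into the budget: x* = I/(p_x + p_y·(y/x)).
Numerically y/x = 0.550036, so x* = 355/(7 + 30.85·0.550036) = 14.811 and y* = 0.550036·14.811 = 8.1466.
Expenditure on y: 30.85·8.1466 = 251.3227; share = 0.708.

share on y = 0.708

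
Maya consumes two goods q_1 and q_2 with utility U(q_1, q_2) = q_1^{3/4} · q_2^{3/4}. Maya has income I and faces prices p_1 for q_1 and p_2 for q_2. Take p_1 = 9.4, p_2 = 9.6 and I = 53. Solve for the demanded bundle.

The MRS is q_2/q_1. Set MRS = p_1/p_2.
Rearranging, p_2·q_2 = p_1·q_1. Substituting into the budget gives p_1·q_1·(1 + 1) = I.
Demand: q_1*(p_1,p_2,I) = 0.5·I/p_1 and q_2* = 0.5·I/p_2.
At p_1=9.4, p_2=9.6, I=53: q_1* = 0.5·53/9.4 = 2.8191, q_2* = 2.7604.

q_1* = 2.8191, q_2* = 2.7604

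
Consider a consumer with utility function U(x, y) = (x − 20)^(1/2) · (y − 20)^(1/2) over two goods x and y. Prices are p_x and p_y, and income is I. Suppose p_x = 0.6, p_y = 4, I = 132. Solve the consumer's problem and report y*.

y* = 25

MRS = (y−20)/(x−20). Tangency with p_x/p_y gives y−20 = (p_x/p_y)·(x−20).
Substituting into the budget: x* = 20 + 0.5·(I − 20·p_x − 20·p_y)/p_x, and y* = 20 + 0.5·(…)/p_y.
Discretionary income = 132 − 20·0.6 − 20·4 = 40; y* = 20 + 0.5·40/4 = 25.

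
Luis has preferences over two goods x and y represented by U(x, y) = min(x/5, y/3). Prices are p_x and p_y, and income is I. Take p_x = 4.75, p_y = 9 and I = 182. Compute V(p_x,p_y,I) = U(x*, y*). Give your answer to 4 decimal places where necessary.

V = 3.5862

Leontief preferences: the optimum is at the kink where x/5 = y/3, i.e. y = (3/5)·x.
Budget: p_x·x + p_y·(3/5)·x = I, so (5·p_x + 3·p_y)·x = 5·I.
Demand: x*(p_x,p_y,I) = 5·I/(5·p_x + 3·p_y), y* = 3·I/(5·p_x + 3·p_y).
Here 5·4.75 + 3·9 = 50.75, giving x* = 17.931 and y* = 10.7586.
Utility at the optimum: U(17.931, 10.7586) = 3.5862.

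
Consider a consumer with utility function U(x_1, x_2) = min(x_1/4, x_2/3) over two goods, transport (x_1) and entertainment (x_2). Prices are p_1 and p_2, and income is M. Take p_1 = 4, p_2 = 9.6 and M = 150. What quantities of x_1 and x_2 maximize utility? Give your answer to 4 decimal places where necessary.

With perfect complements, no substitution: consume in ratio x_1:x_2 = 4:3.
Budget: p_1·x_1 + p_2·(3/4)·x_1 = M, so (4·p_1 + 3·p_2)·x_1 = 4·M.
Demand: x_1*(p_1,p_2,M) = 4·M/(4·p_1 + 3·p_2), x_2* = 3·M/(4·p_1 + 3·p_2).
Here 4·4 + 3·9.6 = 44.8, giving x_1* = 13.3929 and x_2* = 10.0446.

x_1* = 13.3929, x_2* = 10.0446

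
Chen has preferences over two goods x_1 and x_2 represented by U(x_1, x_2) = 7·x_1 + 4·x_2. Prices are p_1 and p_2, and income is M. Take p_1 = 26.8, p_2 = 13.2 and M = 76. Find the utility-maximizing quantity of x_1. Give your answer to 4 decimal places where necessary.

Numerically: x_1* = 0, x_2* = 5.7576.

x_1* = 0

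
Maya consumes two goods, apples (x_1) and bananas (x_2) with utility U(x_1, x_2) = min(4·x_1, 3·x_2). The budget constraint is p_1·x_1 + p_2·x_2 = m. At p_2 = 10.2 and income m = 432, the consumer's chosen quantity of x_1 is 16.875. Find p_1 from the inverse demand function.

p_1 = 12

Leontief preferences: the optimum is at the kink where x_1/3 = x_2/4, i.e. x_2 = (4/3)·x_1.
Budget: p_1·x_1 + p_2·(4/3)·x_1 = m, so (3·p_1 + 4·p_2)·x_1 = 3·m.
Demand: x_1*(p_1,p_2,m) = 3·m/(3·p_1 + 4·p_2), x_2* = 4·m/(3·p_1 + 4·p_2).
Set x_1* = 16.875 in the demand function and solve for p_1: p_1 = 12.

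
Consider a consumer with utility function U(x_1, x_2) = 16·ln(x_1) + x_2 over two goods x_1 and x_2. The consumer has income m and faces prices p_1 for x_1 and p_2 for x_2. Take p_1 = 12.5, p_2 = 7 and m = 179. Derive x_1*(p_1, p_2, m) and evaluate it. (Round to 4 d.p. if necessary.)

x_1* = 8.96

MU_x_1 = 16/x_1, MU_x_2 = 1. Tangency: 16/x_1 = p_1/p_2.
So x_1*(p_1,p_2) = 16·p_2/p_1, independent of income; and x_2* = (m − 16·p_2)/p_2.
At the given prices: x_1* = 16·7/12.5 = 8.96.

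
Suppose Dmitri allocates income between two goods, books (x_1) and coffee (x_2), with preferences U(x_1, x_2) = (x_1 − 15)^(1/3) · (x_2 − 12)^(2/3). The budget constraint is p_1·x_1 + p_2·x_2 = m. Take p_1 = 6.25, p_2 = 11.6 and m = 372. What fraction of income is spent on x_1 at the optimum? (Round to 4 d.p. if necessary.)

share on x_1 = 0.3766

MRS = (1/2)·(x_2−12)/(x_1−15). Tangency with p_1/p_2 gives x_2−12 = 2·(p_1/p_2)·(x_1−15).
After buying the subsistence bundle (15, 12), a share 1/3 of the remaining income goes to x_1: x_1* = 15 + 1/3·(m − 15p_1 − 12p_2)/p_1.
Discretionary income = 372 − 15·6.25 − 12·11.6 = 139.05; x_1* = 15 + 1/3·139.05/6.25 = 22.416; x_2* = 12 + 2/3·139.05/11.6 = 19.9914.
Expenditure on x_1: 6.25·22.416 = 140.1; share = 0.3766.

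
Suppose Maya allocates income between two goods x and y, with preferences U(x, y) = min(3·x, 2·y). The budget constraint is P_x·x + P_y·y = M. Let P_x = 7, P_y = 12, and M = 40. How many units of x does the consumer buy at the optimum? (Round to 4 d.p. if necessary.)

With perfect complements, no substitution: consume in ratio x:y = 2:3.
Budget: P_x·x + P_y·(3/2)·x = M, so (2·P_x + 3·P_y)·x = 2·M.
Demand: x*(P_x,P_y,M) = 2·M/(2·P_x + 3·P_y), y* = 3·M/(2·P_x + 3·P_y).
Here 2·7 + 3·12 = 50, giving x* = 1.6.

x* = 1.6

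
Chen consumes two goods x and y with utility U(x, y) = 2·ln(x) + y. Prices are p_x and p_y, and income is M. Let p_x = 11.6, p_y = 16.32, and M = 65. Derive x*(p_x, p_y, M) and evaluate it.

Set MRS = p_x/p_y: (2/x)/1 = p_x/p_y.
So x*(p_x,p_y) = 2·p_y/p_x, independent of income; and y* = (M − 2·p_y)/p_y.
At the given prices: x* = 2·16.32/11.6 = 2.8138.

x* = 2.8138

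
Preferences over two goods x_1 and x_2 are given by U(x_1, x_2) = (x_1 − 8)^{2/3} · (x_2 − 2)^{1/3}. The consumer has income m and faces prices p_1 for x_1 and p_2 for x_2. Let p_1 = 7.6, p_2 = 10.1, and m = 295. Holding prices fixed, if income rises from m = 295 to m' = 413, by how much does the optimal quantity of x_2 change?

MRS = 2·(x_2−2)/(x_1−8). Tangency with p_1/p_2 gives x_2−2 = (1/2)·(p_1/p_2)·(x_1−8).
After buying the subsistence bundle (8, 2), a share 2/3 of the remaining income goes to x_1: x_1* = 8 + 2/3·(m − 8p_1 − 2p_2)/p_1.
Discretionary income = 295 − 8·7.6 − 2·10.1 = 214; x_2* = 2 + 1/3·214/10.1 = 9.0627.
At m' = 413: x_2* = 12.9571. Change: 12.9571 − 9.0627 = 3.8944.

Δx_2* = 3.8944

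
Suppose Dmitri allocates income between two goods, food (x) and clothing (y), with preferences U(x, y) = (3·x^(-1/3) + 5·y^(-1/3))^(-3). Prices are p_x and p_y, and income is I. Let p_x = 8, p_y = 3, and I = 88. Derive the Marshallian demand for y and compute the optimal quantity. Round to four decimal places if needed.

y* = 15.6764

Numerically y/x = 3.060998, so x* = 88/(8 + 3·3.060998) = 5.1213 and y* = 3.060998·5.1213 = 15.6764.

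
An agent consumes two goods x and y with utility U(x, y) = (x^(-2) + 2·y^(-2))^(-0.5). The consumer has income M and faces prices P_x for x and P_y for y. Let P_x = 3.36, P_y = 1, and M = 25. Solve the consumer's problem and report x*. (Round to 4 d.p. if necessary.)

From the CES first-order condition, (1/2)·(y/x)^(3) = P_x/P_y.
Solve for the ratio: y/x = [2·P_x/P_y]^(1/3).
With the ratio pinned down, the budget gives x* = M/(P_x + P_y·(y/x)) and y* = (y/x)·x*.
Numerically y/x = 1.887078, so x* = 25/(3.36 + 1·1.887078) = 4.7646.

x* = 4.7646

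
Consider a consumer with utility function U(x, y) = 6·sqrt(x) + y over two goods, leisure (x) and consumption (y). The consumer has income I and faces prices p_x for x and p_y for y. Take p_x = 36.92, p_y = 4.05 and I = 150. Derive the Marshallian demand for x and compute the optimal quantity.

Set MRS = p_x/p_y: 3·x^(−1/2) = p_x/p_y.
Solve: √x = 3·p_y/p_x, so x*(p_x,p_y) = (3·p_y/p_x)², and y* = (I − p_x·x*)/p_y.
Plugging in: x* = (3·4.05/36.92)² = 0.1083.

x* = 0.1083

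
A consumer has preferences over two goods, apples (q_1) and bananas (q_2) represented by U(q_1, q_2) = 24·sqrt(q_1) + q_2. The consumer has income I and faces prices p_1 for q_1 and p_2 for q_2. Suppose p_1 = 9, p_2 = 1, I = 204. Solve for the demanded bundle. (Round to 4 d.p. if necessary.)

Plugging in: q_1* = (12·1/9)² = 1.7778, q_2* = 188.

q_1* = 1.7778, q_2* = 188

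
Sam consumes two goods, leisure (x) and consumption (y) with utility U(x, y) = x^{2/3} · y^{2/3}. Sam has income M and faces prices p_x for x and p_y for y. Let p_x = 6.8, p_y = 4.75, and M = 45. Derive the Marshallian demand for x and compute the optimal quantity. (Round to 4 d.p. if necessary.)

x* = 3.3088

Tangency: MRS = y/x = p_x/p_y.
Rearranging, p_y·y = p_x·x. Substituting into the budget gives p_x·x·(1 + 1) = M.
Demand: x*(p_x,p_y,M) = 0.5·M/p_x and y* = 0.5·M/p_y.
At p_x=6.8, p_y=4.75, M=45: x* = 0.5·45/6.8 = 3.3088.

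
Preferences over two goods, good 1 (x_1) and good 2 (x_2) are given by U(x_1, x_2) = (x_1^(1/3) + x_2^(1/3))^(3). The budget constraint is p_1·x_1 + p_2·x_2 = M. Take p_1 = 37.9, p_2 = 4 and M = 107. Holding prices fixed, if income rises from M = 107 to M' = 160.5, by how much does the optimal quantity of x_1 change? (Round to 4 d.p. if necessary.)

Δx_1* = 0.3461

MU_x_1 ∝ x_1^(-2/3), MU_x_2 ∝ x_2^(-2/3), so MRS = (x_2/x_1)^(2/3) = p_1/p_2.
Solve for the ratio: x_2/x_1 = [p_1/p_2]^(1.5).
With the ratio pinned down, the budget gives x_1* = M/(p_1 + p_2·(x_2/x_1)) and x_2* = (x_2/x_1)·x_1*.
Numerically x_2/x_1 = 29.16546, so x_1* = 107/(37.9 + 4·29.16546) = 0.6923.
At M' = 160.5: x_1* = 1.0384. Change: 1.0384 − 0.6923 = 0.3461.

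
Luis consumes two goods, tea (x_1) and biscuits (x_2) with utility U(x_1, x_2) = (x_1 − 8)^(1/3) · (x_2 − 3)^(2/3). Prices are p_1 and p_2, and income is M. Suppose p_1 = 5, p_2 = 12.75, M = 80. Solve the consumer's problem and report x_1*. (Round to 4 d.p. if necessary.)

After buying the subsistence bundle (8, 3), a share 1/3 of the remaining income goes to x_1: x_1* = 8 + 1/3·(M − 8p_1 − 3p_2)/p_1.
Discretionary income = 80 − 8·5 − 3·12.75 = 1.75; x_1* = 8 + 1/3·1.75/5 = 8.1167.

x_1* = 8.1167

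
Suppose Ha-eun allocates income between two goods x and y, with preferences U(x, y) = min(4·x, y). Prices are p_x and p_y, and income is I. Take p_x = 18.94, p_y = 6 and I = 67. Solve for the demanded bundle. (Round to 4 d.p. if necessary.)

Leontief preferences: the optimum is at the kink where x/1 = y/4, i.e. y = 4·x.
Budget: p_x·x + p_y·4·x = I, so (p_x + 4·p_y)·x = I.
Demand: x*(p_x,p_y,I) = I/(p_x + 4·p_y), y* = 4·I/(p_x + 4·p_y).
Here 18.94 + 4·6 = 42.94, giving x* = 1.5603 and y* = 6.2413.

x* = 1.5603, y* = 6.2413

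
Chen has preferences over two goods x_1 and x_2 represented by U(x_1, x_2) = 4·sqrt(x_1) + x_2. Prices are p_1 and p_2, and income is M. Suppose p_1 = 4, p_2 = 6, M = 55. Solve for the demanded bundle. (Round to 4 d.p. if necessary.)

x_1* = 9, x_2* = 3.1667

Solve: √x_1 = 2·p_2/p_1, so x_1*(p_1,p_2) = (2·p_2/p_1)², and x_2* = (M − p_1·x_1*)/p_2.
Plugging in: x_1* = (2·6/4)² = 9, x_2* = 3.1667.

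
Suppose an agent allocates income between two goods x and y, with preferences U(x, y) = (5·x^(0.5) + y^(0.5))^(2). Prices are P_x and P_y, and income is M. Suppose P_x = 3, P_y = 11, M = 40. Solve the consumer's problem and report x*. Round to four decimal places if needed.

Substitute y = (y/x)·x into the budget: x* = M/(P_x + P_y·(y/x)).
Numerically y/x = 0.002975, so x* = 40/(3 + 11·0.002975) = 13.1894.

x* = 13.1894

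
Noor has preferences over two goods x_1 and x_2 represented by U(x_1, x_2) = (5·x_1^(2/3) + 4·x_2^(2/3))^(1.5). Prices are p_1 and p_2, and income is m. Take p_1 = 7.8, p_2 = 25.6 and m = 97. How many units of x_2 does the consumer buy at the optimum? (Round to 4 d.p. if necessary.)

MU_x_1 ∝ 5·x_1^(-1/3), MU_x_2 ∝ 4·x_2^(-1/3), so MRS = (5/4)·(x_2/x_1)^(1/3) = p_1/p_2.
Solve for the ratio: x_2/x_1 = [(4/5)·p_1/p_2]^(3).
With the ratio pinned down, the budget gives x_1* = m/(p_1 + p_2·(x_2/x_1)) and x_2* = (x_2/x_1)·x_1*.
Numerically x_2/x_1 = 0.014482, so x_1* = 97/(7.8 + 25.6·0.014482) = 11.8716 and x_2* = 0.014482·11.8716 = 0.1719.

x_2* = 0.1719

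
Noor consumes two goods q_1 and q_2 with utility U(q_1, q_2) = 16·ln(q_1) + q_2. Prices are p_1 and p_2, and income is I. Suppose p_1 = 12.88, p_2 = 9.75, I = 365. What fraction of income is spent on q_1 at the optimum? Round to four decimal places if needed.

Set MRS = p_1/p_2: (16/q_1)/1 = p_1/p_2.
So q_1*(p_1,p_2) = 16·p_2/p_1, independent of income; and q_2* = (I − 16·p_2)/p_2.
At the given prices: q_1* = 16·9.75/12.88 = 12.1118, and q_2* = 21.4359.
Expenditure on q_1: 12.88·12.1118 = 156; share = 0.4274.

share on q_1 = 0.4274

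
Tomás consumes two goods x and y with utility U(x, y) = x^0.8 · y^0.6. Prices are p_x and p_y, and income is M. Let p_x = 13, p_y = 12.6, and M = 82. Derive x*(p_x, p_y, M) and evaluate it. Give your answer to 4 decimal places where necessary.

Tangency: MRS = (4/3)·y/x = p_x/p_y.
So 0.8·p_y·y = 0.6·p_x·x; combined with the budget, a share 4/7 of income goes to x.
Demand: x*(p_x,p_y,M) = 4/7·M/p_x and y* = 3/7·M/p_y.
At p_x=13, p_y=12.6, M=82: x* = 4/7·82/13 = 3.6044.

x* = 3.6044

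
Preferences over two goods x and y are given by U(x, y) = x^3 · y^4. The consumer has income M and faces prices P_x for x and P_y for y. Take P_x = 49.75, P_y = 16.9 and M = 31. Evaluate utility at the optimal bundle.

V = 0.023

At P_x=49.75, P_y=16.9, M=31: x* = 3/7·31/49.75 = 0.267, y* = 1.0482.
Utility at the optimum: U(0.267, 1.0482) = 0.023.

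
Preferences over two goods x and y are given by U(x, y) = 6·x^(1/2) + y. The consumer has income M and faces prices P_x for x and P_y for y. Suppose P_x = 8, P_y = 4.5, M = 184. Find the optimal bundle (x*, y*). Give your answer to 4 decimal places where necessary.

x* = 2.8477, y* = 35.8264

MU_x = 3/√x, MU_y = 1. Tangency: 3/√x = P_x/P_y.
Thus x* = (3·P_y/P_x)² — independent of M — with the rest of income spent on y.
Plugging in: x* = (3·4.5/8)² = 2.8477, y* = 35.8264.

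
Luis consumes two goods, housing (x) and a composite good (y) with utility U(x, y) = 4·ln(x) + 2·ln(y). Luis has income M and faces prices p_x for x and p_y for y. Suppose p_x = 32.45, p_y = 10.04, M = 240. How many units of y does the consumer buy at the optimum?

Demand: x*(p_x,p_y,M) = 2/3·M/p_x and y* = 1/3·M/p_y.
At p_x=32.45, p_y=10.04, M=240: y* = 1/3·240/10.04 = 7.9681.

y* = 7.9681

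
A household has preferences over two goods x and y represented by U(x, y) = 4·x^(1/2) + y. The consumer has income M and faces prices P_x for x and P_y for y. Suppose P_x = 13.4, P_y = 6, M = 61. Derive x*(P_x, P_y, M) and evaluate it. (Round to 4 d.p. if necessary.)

Plugging in: x* = (2·6/13.4)² = 0.802.

x* = 0.802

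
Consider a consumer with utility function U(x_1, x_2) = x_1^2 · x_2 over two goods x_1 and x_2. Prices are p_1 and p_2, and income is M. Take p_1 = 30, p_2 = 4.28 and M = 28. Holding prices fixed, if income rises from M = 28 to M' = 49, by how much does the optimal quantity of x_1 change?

Δx_1* = 0.4667

Tangency: MRS = 2·x_2/x_1 = p_1/p_2.
So 2·p_2·x_2 = p_1·x_1; combined with the budget, a share 2/3 of income goes to x_1.
Demand: x_1*(p_1,p_2,M) = 2/3·M/p_1 and x_2* = 1/3·M/p_2.
At p_1=30, p_2=4.28, M=28: x_1* = 2/3·28/30 = 0.6222.
At M' = 49: x_1* = 1.0889. Change: 1.0889 − 0.6222 = 0.4667.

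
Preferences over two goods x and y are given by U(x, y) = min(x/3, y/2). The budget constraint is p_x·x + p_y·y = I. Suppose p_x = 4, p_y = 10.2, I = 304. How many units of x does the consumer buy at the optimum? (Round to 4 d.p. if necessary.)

Leontief preferences: the optimum is at the kink where x/3 = y/2, i.e. y = (2/3)·x.
Budget: p_x·x + p_y·(2/3)·x = I, so (3·p_x + 2·p_y)·x = 3·I.
Demand: x*(p_x,p_y,I) = 3·I/(3·p_x + 2·p_y), y* = 2·I/(3·p_x + 2·p_y).
Here 3·4 + 2·10.2 = 32.4, giving x* = 28.1481.

x* = 28.1481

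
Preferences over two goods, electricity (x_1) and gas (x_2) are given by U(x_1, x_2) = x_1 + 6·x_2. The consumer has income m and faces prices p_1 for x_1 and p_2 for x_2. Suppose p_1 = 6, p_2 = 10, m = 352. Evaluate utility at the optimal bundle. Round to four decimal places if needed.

V = 211.2

Perfect substitutes: compare marginal utility per dollar. 1/p_1 vs 6/p_2 → 0.1667 vs 0.6.
x_2 gives more utility per dollar, so spend all income on x_2: x_2* = m/p_2, x_1* = 0.
Numerically: x_1* = 0, x_2* = 35.2.
Utility at the optimum: U(0, 35.2) = 211.2.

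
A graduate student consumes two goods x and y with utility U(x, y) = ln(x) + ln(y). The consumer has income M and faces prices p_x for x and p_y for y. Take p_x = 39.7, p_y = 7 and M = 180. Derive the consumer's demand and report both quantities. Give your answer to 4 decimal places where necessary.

x* = 2.267, y* = 12.8571

Demand: x*(p_x,p_y,M) = 0.5·M/p_x and y* = 0.5·M/p_y.
At p_x=39.7, p_y=7, M=180: x* = 0.5·180/39.7 = 2.267, y* = 12.8571.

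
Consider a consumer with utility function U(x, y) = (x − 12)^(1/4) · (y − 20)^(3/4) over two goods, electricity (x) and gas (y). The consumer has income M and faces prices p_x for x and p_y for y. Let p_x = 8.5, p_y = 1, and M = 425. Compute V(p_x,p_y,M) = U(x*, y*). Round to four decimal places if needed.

This is Cobb-Douglas in (x−12, y−20): tangency gives 0.25·p_y·(y−20) = 0.75·p_x·(x−12).
Substituting into the budget: x* = 12 + 0.25·(M − 12·p_x − 20·p_y)/p_x, and y* = 20 + 0.75·(…)/p_y.
Discretionary income = 425 − 12·8.5 − 20·1 = 303; x* = 12 + 0.25·303/8.5 = 20.9118; y* = 20 + 0.75·303/1 = 247.25.
Utility at the optimum: U(20.9118, 247.25) = 101.1274.

V = 101.1274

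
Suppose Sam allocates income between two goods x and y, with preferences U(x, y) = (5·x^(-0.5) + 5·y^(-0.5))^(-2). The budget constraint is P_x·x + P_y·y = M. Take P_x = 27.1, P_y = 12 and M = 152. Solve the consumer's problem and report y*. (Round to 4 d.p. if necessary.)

From the CES first-order condition, (y/x)^(1.5) = P_x/P_y.
Solve for the ratio: y/x = [P_x/P_y]^(2/3).
Substitute y = (y/x)·x into the budget: x* = M/(P_x + P_y·(y/x)).
Numerically y/x = 1.721308, so x* = 152/(27.1 + 12·1.721308) = 3.1829 and y* = 1.721308·3.1829 = 5.4787.

y* = 5.4787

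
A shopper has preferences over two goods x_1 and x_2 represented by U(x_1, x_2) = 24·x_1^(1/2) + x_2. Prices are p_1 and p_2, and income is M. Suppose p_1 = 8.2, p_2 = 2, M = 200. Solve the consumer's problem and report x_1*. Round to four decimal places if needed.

Solve: √x_1 = 12·p_2/p_1, so x_1*(p_1,p_2) = (12·p_2/p_1)², and x_2* = (M − p_1·x_1*)/p_2.
Plugging in: x_1* = (12·2/8.2)² = 8.5663.

x_1* = 8.5663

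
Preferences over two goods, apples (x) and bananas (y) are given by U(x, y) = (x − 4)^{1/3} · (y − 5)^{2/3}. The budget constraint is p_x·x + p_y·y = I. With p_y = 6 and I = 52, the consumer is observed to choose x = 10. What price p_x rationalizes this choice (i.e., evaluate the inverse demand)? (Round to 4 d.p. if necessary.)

This is Cobb-Douglas in (x−4, y−5): tangency gives 1/3·p_y·(y−5) = 2/3·p_x·(x−4).
Substituting into the budget: x* = 4 + 1/3·(I − 4·p_x − 5·p_y)/p_x, and y* = 5 + 2/3·(…)/p_y.
Set x* = 10 in the demand function and solve for p_x: p_x = 1.

p_x = 1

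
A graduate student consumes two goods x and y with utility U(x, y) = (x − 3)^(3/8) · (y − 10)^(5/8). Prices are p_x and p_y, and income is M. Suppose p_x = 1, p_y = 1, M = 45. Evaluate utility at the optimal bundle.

V = 16.5134

MRS = (3/5)·(y−10)/(x−3). Tangency with p_x/p_y gives y−10 = (5/3)·(p_x/p_y)·(x−3).
Substituting into the budget: x* = 3 + 0.375·(M − 3·p_x − 10·p_y)/p_x, and y* = 10 + 0.625·(…)/p_y.
Discretionary income = 45 − 3·1 − 10·1 = 32; x* = 3 + 0.375·32/1 = 15; y* = 10 + 0.625·32/1 = 30.
Utility at the optimum: U(15, 30) = 16.5134.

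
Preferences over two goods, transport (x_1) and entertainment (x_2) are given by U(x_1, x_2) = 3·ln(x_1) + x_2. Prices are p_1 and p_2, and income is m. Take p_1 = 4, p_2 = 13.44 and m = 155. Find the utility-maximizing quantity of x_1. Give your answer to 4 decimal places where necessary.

Set MRS = p_1/p_2: (3/x_1)/1 = p_1/p_2.
So x_1*(p_1,p_2) = 3·p_2/p_1, independent of income; and x_2* = (m − 3·p_2)/p_2.
At the given prices: x_1* = 3·13.44/4 = 10.08.

x_1* = 10.08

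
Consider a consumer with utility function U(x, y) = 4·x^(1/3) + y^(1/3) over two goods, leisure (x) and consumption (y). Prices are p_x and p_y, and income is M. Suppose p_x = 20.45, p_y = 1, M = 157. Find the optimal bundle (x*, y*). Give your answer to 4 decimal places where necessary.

MRS = MU_x/MU_y = 4·(y/x)^(2/3). Set equal to p_x/p_y.
Hence y/x = ((1/4)·p_x/p_y)^(1/(2/3)), i.e. raised to the 1.5 power.
Substitute y = (y/x)·x into the budget: x* = M/(p_x + p_y·(y/x)).
Numerically y/x = 11.559791, so x* = 157/(20.45 + 1·11.559791) = 4.9047 and y* = 11.559791·4.9047 = 56.6979.

x* = 4.9047, y* = 56.6979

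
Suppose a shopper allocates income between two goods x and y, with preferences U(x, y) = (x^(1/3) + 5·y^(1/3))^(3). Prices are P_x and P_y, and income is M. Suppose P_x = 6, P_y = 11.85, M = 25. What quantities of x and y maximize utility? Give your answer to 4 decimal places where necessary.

Substitute y = (y/x)·x into the budget: x* = M/(P_x + P_y·(y/x)).
Numerically y/x = 4.028138, so x* = 25/(6 + 11.85·4.028138) = 0.4653 and y* = 4.028138·0.4653 = 1.8741.

x* = 0.4653, y* = 1.8741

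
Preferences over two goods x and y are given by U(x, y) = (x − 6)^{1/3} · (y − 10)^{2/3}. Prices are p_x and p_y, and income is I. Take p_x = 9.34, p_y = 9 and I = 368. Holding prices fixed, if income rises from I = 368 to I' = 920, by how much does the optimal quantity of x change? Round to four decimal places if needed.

This is Cobb-Douglas in (x−6, y−10): tangency gives 1/3·p_y·(y−10) = 2/3·p_x·(x−6).
Substituting into the budget: x* = 6 + 1/3·(I − 6·p_x − 10·p_y)/p_x, and y* = 10 + 2/3·(…)/p_y.
Discretionary income = 368 − 6·9.34 − 10·9 = 221.96; x* = 6 + 1/3·221.96/9.34 = 13.9215.
At I' = 920: x* = 33.6217. Change: 33.6217 − 13.9215 = 19.7002.

Δx* = 19.7002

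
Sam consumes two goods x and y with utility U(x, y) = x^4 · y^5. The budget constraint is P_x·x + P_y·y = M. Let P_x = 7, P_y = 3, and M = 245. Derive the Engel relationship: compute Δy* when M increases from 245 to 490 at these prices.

Δy* = 45.3704

MU_x/MU_y = (4·y)/(5·x); tangency sets this equal to P_x/P_y.
So 4·P_y·y = 5·P_x·x; combined with the budget, a share 4/9 of income goes to x.
Demand: x*(P_x,P_y,M) = 4/9·M/P_x and y* = 5/9·M/P_y.
At P_x=7, P_y=3, M=245: y* = 5/9·245/3 = 45.3704.
At M' = 490: y* = 90.7407. Change: 90.7407 − 45.3704 = 45.3704.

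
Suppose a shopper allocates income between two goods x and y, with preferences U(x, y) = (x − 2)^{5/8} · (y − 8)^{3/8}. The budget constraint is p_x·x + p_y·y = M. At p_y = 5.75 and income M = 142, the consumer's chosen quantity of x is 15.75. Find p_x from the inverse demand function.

p_x = 4

This is Cobb-Douglas in (x−2, y−8): tangency gives 0.625·p_y·(y−8) = 0.375·p_x·(x−2).
Substituting into the budget: x* = 2 + 0.625·(M − 2·p_x − 8·p_y)/p_x, and y* = 8 + 0.375·(…)/p_y.
Set x* = 15.75 in the demand function and solve for p_x: p_x = 4.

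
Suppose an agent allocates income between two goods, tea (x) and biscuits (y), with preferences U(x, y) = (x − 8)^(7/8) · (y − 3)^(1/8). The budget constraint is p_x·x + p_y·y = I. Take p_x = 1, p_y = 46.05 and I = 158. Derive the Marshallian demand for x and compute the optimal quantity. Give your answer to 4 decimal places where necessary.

Let x' = x−8, y' = y−3. MRS = 7·y'/x' = p_x/p_y.
Substituting into the budget: x* = 8 + 0.875·(I − 8·p_x − 3·p_y)/p_x, and y* = 3 + 0.125·(…)/p_y.
Discretionary income = 158 − 8·1 − 3·46.05 = 11.85; x* = 8 + 0.875·11.85/1 = 18.3687.

x* = 18.3687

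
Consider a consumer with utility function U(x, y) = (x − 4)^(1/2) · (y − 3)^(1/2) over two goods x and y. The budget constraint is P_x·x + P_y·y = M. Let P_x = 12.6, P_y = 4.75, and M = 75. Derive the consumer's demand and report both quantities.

x* = 4.4107, y* = 4.0895

Substituting into the budget: x* = 4 + 0.5·(M − 4·P_x − 3·P_y)/P_x, and y* = 3 + 0.5·(…)/P_y.
Discretionary income = 75 − 4·12.6 − 3·4.75 = 10.35; x* = 4 + 0.5·10.35/12.6 = 4.4107; y* = 3 + 0.5·10.35/4.75 = 4.0895.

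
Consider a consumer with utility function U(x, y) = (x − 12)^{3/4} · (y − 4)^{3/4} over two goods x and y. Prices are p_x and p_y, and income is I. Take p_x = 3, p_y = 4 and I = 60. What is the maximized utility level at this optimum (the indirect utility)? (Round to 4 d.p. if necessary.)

V = 1.2408

This is Cobb-Douglas in (x−12, y−4): tangency gives 0.75·p_y·(y−4) = 0.75·p_x·(x−12).
After buying the subsistence bundle (12, 4), a share 0.5 of the remaining income goes to x: x* = 12 + 0.5·(I − 12p_x − 4p_y)/p_x.
Discretionary income = 60 − 12·3 − 4·4 = 8; x* = 12 + 0.5·8/3 = 13.3333; y* = 4 + 0.5·8/4 = 5.
Utility at the optimum: U(13.3333, 5) = 1.2408.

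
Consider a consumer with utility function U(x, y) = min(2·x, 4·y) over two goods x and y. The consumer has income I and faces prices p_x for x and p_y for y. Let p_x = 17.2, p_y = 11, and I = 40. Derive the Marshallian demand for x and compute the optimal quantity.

With perfect complements, no substitution: consume in ratio x:y = 4:2.
Budget: p_x·x + p_y·(1/2)·x = I, so (4·p_x + 2·p_y)·x = 4·I.
Demand: x*(p_x,p_y,I) = 4·I/(4·p_x + 2·p_y), y* = 2·I/(4·p_x + 2·p_y).
Here 4·17.2 + 2·11 = 90.8, giving x* = 1.7621.

x* = 1.7621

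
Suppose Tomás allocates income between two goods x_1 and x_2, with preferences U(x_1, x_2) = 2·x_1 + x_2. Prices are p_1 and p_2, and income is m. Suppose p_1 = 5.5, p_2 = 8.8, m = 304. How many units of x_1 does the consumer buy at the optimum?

x_1* = 55.2727

Perfect substitutes: compare marginal utility per dollar. 2/p_1 vs 1/p_2 → 0.3636 vs 0.1136.
x_1 gives more utility per dollar, so spend all income on x_1: x_1* = m/p_1, x_2* = 0.
Numerically: x_1* = 55.2727, x_2* = 0.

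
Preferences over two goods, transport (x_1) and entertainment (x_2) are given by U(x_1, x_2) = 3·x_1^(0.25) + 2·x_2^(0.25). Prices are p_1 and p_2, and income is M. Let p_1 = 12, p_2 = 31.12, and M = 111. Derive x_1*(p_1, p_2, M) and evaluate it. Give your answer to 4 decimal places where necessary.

From the CES first-order condition, (3/2)·(x_2/x_1)^(0.75) = p_1/p_2.
Solve for the ratio: x_2/x_1 = [(2/3)·p_1/p_2]^(4/3).
Substitute x_2 = (x_2/x_1)·x_1 into the budget: x_1* = M/(p_1 + p_2·(x_2/x_1)).
Numerically x_2/x_1 = 0.163456, so x_1* = 111/(12 + 31.12·0.163456) = 6.4963.

x_1* = 6.4963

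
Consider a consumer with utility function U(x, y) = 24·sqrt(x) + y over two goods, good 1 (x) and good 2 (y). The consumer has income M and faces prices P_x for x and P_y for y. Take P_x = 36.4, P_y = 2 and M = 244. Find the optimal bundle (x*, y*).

x* = 0.4347, y* = 114.0879

Set MRS = P_x/P_y: 12·x^(−1/2) = P_x/P_y.
Solve: √x = 12·P_y/P_x, so x*(P_x,P_y) = (12·P_y/P_x)², and y* = (M − P_x·x*)/P_y.
Plugging in: x* = (12·2/36.4)² = 0.4347, y* = 114.0879.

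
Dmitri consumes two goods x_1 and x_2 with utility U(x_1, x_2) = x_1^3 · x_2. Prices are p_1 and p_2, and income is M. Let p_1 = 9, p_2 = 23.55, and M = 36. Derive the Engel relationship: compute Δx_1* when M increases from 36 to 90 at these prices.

At p_1=9, p_2=23.55, M=36: x_1* = 0.75·36/9 = 3.
At M' = 90: x_1* = 7.5. Change: 7.5 − 3 = 4.5.

Δx_1* = 4.5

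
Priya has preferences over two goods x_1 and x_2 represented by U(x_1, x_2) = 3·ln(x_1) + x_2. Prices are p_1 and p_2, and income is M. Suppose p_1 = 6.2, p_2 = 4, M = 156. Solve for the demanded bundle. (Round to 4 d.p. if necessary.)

x_1* = 1.9355, x_2* = 36

MU_x_1 = 3/x_1, MU_x_2 = 1. Tangency: 3/x_1 = p_1/p_2.
So x_1*(p_1,p_2) = 3·p_2/p_1, independent of income; and x_2* = (M − 3·p_2)/p_2.
At the given prices: x_1* = 3·4/6.2 = 1.9355, and x_2* = 36.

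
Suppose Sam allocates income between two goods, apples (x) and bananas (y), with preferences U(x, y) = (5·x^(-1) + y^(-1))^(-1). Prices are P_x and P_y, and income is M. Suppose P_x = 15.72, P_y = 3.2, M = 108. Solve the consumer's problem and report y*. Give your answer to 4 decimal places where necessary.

y* = 5.6665

From the CES first-order condition, 5·(y/x)^(2) = P_x/P_y.
Solve for the ratio: y/x = [(1/5)·P_x/P_y]^(0.5).
With the ratio pinned down, the budget gives x* = M/(P_x + P_y·(y/x)) and y* = (y/x)·x*.
Numerically y/x = 0.991211, so x* = 108/(15.72 + 3.2·0.991211) = 5.7167 and y* = 0.991211·5.7167 = 5.6665.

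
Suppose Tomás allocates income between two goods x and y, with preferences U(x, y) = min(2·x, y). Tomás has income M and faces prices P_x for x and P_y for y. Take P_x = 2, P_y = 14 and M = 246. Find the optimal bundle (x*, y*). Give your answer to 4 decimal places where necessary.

x* = 8.2, y* = 16.4

With perfect complements, no substitution: consume in ratio x:y = 1:2.
Budget: P_x·x + P_y·2·x = M, so (P_x + 2·P_y)·x = M.
Demand: x*(P_x,P_y,M) = M/(P_x + 2·P_y), y* = 2·M/(P_x + 2·P_y).
Here 2 + 2·14 = 30, giving x* = 8.2 and y* = 16.4.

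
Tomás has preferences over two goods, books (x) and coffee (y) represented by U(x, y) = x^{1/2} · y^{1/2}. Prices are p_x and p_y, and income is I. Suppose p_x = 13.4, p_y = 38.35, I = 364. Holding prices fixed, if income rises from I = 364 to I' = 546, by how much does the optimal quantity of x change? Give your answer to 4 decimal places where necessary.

Tangency: MRS = y/x = p_x/p_y.
Rearranging, p_y·y = p_x·x. Substituting into the budget gives p_x·x·(1 + 1) = I.
Demand: x*(p_x,p_y,I) = 0.5·I/p_x and y* = 0.5·I/p_y.
At p_x=13.4, p_y=38.35, I=364: x* = 0.5·364/13.4 = 13.5821.
At I' = 546: x* = 20.3731. Change: 20.3731 − 13.5821 = 6.791.

Δx* = 6.791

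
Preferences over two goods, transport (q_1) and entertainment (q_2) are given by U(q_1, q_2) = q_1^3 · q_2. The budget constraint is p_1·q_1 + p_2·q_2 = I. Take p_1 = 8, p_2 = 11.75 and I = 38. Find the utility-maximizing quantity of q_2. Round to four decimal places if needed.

MU_q_1/MU_q_2 = (3·q_2)/(q_1); tangency sets this equal to p_1/p_2.
So 3·p_2·q_2 = p_1·q_1; combined with the budget, a share 0.75 of income goes to q_1.
Demand: q_1*(p_1,p_2,I) = 0.75·I/p_1 and q_2* = 0.25·I/p_2.
At p_1=8, p_2=11.75, I=38: q_2* = 0.25·38/11.75 = 0.8085.

q_2* = 0.8085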